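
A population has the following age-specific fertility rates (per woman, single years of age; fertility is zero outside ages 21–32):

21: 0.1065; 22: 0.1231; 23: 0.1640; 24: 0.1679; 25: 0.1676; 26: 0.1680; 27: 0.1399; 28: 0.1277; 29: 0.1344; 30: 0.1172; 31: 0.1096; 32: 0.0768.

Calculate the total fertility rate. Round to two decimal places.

Sum of ASFRs = 0.1065 + 0.1231 + 0.1640 + 0.1679 + 0.1676 + 0.1680 + 0.1399 + 0.1277 + 0.1344 + 0.1172 + 0.1096 + 0.0768 = 1.6027
TFR = 1.6027

1.60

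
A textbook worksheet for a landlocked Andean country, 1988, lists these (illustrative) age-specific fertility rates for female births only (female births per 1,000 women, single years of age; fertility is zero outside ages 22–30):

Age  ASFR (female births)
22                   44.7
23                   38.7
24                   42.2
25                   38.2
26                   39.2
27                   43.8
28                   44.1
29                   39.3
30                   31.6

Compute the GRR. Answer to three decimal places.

Sum of female ASFRs = 44.7 + 38.7 + 42.2 + 38.2 + 39.2 + 43.8 + 44.1 + 39.3 + 31.6 = 361.8
GRR = 361.8 / 1000 = 0.3618

0.362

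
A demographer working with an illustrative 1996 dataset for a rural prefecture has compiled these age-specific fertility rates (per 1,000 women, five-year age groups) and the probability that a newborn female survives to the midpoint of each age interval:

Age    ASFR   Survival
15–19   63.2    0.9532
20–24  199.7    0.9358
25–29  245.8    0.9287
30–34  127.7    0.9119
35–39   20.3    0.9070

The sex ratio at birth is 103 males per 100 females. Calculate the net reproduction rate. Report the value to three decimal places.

Proportion female at birth = 100 / (100 + 103) = 0.49261.
Each age group contributes 5 × ASFR × survival:
  15–19: 5 × 63.2/1000 × 0.9532 = 0.30121
  20–24: 5 × 199.7/1000 × 0.9358 = 0.93440
  25–29: 5 × 245.8/1000 × 0.9287 = 1.14137
  30–34: 5 × 127.7/1000 × 0.9119 = 0.58225
  35–39: 5 × 20.3/1000 × 0.9070 = 0.09206
Sum = 3.05129
NRR = 0.49261 × 3.05129 = 1.50310
An NRR exceeding 1 indicates intrinsic growth under these rates.

1.503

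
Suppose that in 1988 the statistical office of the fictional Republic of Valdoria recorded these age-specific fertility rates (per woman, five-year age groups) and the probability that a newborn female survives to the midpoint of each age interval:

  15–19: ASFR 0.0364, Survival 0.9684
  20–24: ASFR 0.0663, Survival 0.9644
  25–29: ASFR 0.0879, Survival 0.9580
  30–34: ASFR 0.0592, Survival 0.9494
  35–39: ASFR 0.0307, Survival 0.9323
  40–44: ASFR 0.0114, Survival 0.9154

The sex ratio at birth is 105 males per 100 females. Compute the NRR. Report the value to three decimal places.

Proportion female at birth = 100 / (100 + 105) = 0.48780.
Per-age-group product (5 × ASFR × survival probability):
  15–19: 5 × 0.0364 × 0.9684 = 0.17625
  20–24: 5 × 0.0663 × 0.9644 = 0.31970
  25–29: 5 × 0.0879 × 0.9580 = 0.42104
  30–34: 5 × 0.0592 × 0.9494 = 0.28102
  35–39: 5 × 0.0307 × 0.9323 = 0.14311
  40–44: 5 × 0.0114 × 0.9154 = 0.05218
Sum = 1.39330
NRR = 0.48780 × 1.39330 = 0.67965

0.680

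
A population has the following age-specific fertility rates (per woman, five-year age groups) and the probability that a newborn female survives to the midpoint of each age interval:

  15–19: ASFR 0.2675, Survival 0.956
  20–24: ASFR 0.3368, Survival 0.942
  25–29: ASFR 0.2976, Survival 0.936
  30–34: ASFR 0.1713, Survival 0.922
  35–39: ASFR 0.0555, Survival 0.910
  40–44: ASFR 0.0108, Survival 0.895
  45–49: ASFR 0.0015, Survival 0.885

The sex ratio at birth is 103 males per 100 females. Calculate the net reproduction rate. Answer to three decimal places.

2.638

Proportion female at birth = 100 / (100 + 103) = 0.49261.
Survival-weighted fertility by age (5·fₓ·Sₓ):
  15–19: 5 × 0.2675 × 0.956 = 1.27865
  20–24: 5 × 0.3368 × 0.942 = 1.58633
  25–29: 5 × 0.2976 × 0.936 = 1.39277
  30–34: 5 × 0.1713 × 0.922 = 0.78969
  35–39: 5 × 0.0555 × 0.910 = 0.25253
  40–44: 5 × 0.0108 × 0.895 = 0.04833
  45–49: 5 × 0.0015 × 0.885 = 0.00664
Sum = 5.35494
NRR = 0.49261 × 5.35494 = 2.63790
With NRR above 1 the population is above replacement fertility.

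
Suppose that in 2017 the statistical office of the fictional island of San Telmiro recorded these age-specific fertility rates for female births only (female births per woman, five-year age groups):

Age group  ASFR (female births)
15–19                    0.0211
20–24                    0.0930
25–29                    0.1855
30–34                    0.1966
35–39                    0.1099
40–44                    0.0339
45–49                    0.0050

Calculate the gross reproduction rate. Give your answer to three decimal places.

Sum of female ASFRs = 0.0211 + 0.0930 + 0.1855 + 0.1966 + 0.1099 + 0.0339 + 0.0050 = 0.6450
GRR = 5 × 0.6450 = 3.225

3.225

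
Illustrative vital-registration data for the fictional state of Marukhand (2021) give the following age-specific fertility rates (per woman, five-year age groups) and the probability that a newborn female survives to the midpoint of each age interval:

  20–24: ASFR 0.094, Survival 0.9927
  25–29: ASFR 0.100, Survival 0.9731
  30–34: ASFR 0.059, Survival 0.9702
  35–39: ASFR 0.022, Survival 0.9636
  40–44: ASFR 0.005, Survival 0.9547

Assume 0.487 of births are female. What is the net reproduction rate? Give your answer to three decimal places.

0.667

Proportion female at birth = 0.487.
Per-age-group product (5 × ASFR × survival probability):
  20–24: 5 × 0.094 × 0.9927 = 0.46657
  25–29: 5 × 0.100 × 0.9731 = 0.48655
  30–34: 5 × 0.059 × 0.9702 = 0.28621
  35–39: 5 × 0.022 × 0.9636 = 0.10600
  40–44: 5 × 0.005 × 0.9547 = 0.02387
Sum = 1.36920
NRR = 0.487 × 1.36920 = 0.66680
An NRR under 1 implies long-run decline under these rates.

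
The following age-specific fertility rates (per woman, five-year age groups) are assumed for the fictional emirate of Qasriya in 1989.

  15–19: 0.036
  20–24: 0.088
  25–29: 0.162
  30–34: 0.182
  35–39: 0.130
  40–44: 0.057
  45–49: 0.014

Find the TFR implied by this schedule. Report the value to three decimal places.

Sum of ASFRs = 0.036 + 0.088 + 0.162 + 0.182 + 0.130 + 0.057 + 0.014 = 0.669
TFR = 5 × 0.669 = 3.345

3.345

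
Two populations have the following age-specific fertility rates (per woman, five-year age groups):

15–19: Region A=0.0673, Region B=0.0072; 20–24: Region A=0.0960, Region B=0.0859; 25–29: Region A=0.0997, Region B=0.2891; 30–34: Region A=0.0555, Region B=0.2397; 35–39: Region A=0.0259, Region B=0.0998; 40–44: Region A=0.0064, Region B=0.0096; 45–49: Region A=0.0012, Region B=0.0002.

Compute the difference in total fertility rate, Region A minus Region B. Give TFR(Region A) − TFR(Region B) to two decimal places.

Region A:
  Sum of ASFRs = 0.0673 + 0.0960 + 0.0997 + 0.0555 + 0.0259 + 0.0064 + 0.0012 = 0.3520
  TFR = 5 × 0.3520 = 1.76
Region B:
  Sum of ASFRs = 0.0072 + 0.0859 + 0.2891 + 0.2397 + 0.0998 + 0.0096 + 0.0002 = 0.7315
  TFR = 5 × 0.7315 = 3.6575
Difference = 1.76 − 3.6575 = -1.8975

-1.90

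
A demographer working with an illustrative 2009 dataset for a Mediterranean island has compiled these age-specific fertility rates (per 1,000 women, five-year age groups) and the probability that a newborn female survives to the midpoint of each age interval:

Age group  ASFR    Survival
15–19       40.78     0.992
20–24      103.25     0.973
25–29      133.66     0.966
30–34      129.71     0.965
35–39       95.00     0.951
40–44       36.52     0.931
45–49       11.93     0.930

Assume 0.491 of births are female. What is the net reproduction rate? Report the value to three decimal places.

1.303

Proportion female at birth = 0.491.
Per-age-group product (5 × ASFR × survival probability):
  15–19: 5 × 40.78/1000 × 0.992 = 0.20227
  20–24: 5 × 103.25/1000 × 0.973 = 0.50231
  25–29: 5 × 133.66/1000 × 0.966 = 0.64558
  30–34: 5 × 129.71/1000 × 0.965 = 0.62585
  35–39: 5 × 95.00/1000 × 0.951 = 0.45173
  40–44: 5 × 36.52/1000 × 0.931 = 0.17000
  45–49: 5 × 11.93/1000 × 0.930 = 0.05547
Sum = 2.65321
NRR = 0.491 × 2.65321 = 1.30273
With NRR above 1 the population is above replacement fertility.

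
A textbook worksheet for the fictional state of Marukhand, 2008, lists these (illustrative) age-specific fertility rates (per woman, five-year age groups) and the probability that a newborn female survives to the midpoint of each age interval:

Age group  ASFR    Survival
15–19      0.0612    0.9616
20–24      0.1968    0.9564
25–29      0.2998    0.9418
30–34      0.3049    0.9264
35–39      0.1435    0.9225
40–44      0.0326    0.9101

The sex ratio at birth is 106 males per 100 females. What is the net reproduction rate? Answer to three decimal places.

Proportion female at birth = 100 / (100 + 106) = 0.48544.
Weighting each age-specific rate by interval width and survival:
  15–19: 5 × 0.0612 × 0.9616 = 0.29425
  20–24: 5 × 0.1968 × 0.9564 = 0.94110
  25–29: 5 × 0.2998 × 0.9418 = 1.41176
  30–34: 5 × 0.3049 × 0.9264 = 1.41230
  35–39: 5 × 0.1435 × 0.9225 = 0.66189
  40–44: 5 × 0.0326 × 0.9101 = 0.14835
Sum = 4.86965
NRR = 0.48544 × 4.86965 = 2.36392

2.364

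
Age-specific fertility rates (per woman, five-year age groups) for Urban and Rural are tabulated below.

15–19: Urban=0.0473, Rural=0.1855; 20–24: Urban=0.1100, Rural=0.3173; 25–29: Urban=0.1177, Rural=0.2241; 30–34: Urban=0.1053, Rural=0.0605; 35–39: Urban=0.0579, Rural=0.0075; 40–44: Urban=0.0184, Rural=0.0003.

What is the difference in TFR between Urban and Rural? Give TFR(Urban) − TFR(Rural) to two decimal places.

Urban:
  Sum of ASFRs = 0.0473 + 0.1100 + 0.1177 + 0.1053 + 0.0579 + 0.0184 = 0.4566
  TFR = 5 × 0.4566 = 2.283
Rural:
  Sum of ASFRs = 0.1855 + 0.3173 + 0.2241 + 0.0605 + 0.0075 + 0.0003 = 0.7952
  TFR = 5 × 0.7952 = 3.976
Difference = 2.283 − 3.976 = -1.693

-1.69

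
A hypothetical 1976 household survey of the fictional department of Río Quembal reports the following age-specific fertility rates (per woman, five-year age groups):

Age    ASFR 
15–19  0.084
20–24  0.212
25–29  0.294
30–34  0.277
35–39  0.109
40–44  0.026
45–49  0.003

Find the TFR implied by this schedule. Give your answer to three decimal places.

Sum of ASFRs = 0.084 + 0.212 + 0.294 + 0.277 + 0.109 + 0.026 + 0.003 = 1.005
TFR = 5 × 1.005 = 5.025

5.025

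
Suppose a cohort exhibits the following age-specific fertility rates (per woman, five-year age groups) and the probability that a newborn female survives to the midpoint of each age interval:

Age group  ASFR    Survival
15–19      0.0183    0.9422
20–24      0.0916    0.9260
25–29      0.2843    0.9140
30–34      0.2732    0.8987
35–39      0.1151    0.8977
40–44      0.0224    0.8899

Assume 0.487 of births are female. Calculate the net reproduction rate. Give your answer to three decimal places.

Proportion female at birth = 0.487.
Weighting each age-specific rate by interval width and survival:
  15–19: 5 × 0.0183 × 0.9422 = 0.08621
  20–24: 5 × 0.0916 × 0.9260 = 0.42411
  25–29: 5 × 0.2843 × 0.9140 = 1.29925
  30–34: 5 × 0.2732 × 0.8987 = 1.22762
  35–39: 5 × 0.1151 × 0.8977 = 0.51663
  40–44: 5 × 0.0224 × 0.8899 = 0.09967
Sum = 3.65349
NRR = 0.487 × 3.65349 = 1.77925

1.779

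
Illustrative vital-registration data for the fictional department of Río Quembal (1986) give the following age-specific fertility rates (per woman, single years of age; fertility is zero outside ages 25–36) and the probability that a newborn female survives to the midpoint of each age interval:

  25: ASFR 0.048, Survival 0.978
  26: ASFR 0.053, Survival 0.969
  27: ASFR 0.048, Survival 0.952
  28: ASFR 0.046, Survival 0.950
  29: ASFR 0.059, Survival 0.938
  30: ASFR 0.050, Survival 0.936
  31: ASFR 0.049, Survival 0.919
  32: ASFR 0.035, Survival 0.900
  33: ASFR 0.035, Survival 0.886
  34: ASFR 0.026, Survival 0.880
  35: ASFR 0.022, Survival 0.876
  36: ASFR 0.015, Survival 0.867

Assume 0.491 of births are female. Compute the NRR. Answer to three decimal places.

Proportion female at birth = 0.491.
Per-age-group product (1 × ASFR × survival probability):
  25: 1 × 0.048 × 0.978 = 0.04694
  26: 1 × 0.053 × 0.969 = 0.05136
  27: 1 × 0.048 × 0.952 = 0.04570
  28: 1 × 0.046 × 0.950 = 0.04370
  29: 1 × 0.059 × 0.938 = 0.05534
  30: 1 × 0.050 × 0.936 = 0.04680
  31: 1 × 0.049 × 0.919 = 0.04503
  32: 1 × 0.035 × 0.900 = 0.03150
  33: 1 × 0.035 × 0.886 = 0.03101
  34: 1 × 0.026 × 0.880 = 0.02288
  35: 1 × 0.022 × 0.876 = 0.01927
  36: 1 × 0.015 × 0.867 = 0.01301
Sum = 0.45254
NRR = 0.491 × 0.45254 = 0.22220
With NRR below 1 the population is below replacement fertility.

0.222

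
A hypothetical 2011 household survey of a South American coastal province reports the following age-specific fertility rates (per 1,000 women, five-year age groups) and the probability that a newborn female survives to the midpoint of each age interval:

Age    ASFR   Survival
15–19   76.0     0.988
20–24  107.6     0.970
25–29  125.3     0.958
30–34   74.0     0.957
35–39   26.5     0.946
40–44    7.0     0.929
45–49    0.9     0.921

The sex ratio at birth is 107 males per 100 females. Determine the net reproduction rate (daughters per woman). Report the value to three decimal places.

Proportion female at birth = 100 / (100 + 107) = 0.48309.
Weighting each age-specific rate by interval width and survival:
  15–19: 5 × 76.0/1000 × 0.988 = 0.37544
  20–24: 5 × 107.6/1000 × 0.970 = 0.52186
  25–29: 5 × 125.3/1000 × 0.958 = 0.60019
  30–34: 5 × 74.0/1000 × 0.957 = 0.35409
  35–39: 5 × 26.5/1000 × 0.946 = 0.12535
  40–44: 5 × 7.0/1000 × 0.929 = 0.03252
  45–49: 5 × 0.9/1000 × 0.921 = 0.00414
Sum = 2.01359
NRR = 0.48309 × 2.01359 = 0.97275

0.973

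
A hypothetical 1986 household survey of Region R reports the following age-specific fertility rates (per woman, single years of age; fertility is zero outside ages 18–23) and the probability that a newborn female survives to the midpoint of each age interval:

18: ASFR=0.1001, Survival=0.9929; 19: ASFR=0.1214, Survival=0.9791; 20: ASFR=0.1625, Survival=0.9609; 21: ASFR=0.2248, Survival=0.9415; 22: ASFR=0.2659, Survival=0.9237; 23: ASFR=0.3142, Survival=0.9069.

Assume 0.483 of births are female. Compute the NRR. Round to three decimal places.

0.539

Proportion female at birth = 0.483.
Each age group contributes 1 × ASFR × survival:
  18: 1 × 0.1001 × 0.9929 = 0.09939
  19: 1 × 0.1214 × 0.9791 = 0.11886
  20: 1 × 0.1625 × 0.9609 = 0.15615
  21: 1 × 0.2248 × 0.9415 = 0.21165
  22: 1 × 0.2659 × 0.9237 = 0.24561
  23: 1 × 0.3142 × 0.9069 = 0.28495
Sum = 1.11661
NRR = 0.483 × 1.11661 = 0.53932
An NRR under 1 implies long-run decline under these rates.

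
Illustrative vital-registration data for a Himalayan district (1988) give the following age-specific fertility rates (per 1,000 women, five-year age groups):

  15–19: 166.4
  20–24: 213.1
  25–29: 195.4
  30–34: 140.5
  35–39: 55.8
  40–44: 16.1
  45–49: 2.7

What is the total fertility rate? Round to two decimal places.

3.95

Sum of ASFRs = 166.4 + 213.1 + 195.4 + 140.5 + 55.8 + 16.1 + 2.7 = 790.0
TFR = 5 × 790.0 / 1000 = 3.95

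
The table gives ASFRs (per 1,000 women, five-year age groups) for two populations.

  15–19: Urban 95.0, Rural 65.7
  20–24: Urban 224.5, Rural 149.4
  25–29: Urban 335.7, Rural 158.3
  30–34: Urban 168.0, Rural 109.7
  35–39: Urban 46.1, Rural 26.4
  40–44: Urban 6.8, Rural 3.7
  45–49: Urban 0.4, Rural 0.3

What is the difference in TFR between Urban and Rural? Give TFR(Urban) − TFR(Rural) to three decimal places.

1.815

Urban:
  Sum of ASFRs = 95.0 + 224.5 + 335.7 + 168.0 + 46.1 + 6.8 + 0.4 = 876.5
  TFR = 5 × 876.5 / 1000 = 4.3825
Rural:
  Sum of ASFRs = 65.7 + 149.4 + 158.3 + 109.7 + 26.4 + 3.7 + 0.3 = 513.5
  TFR = 5 × 513.5 / 1000 = 2.5675
Difference = 4.3825 − 2.5675 = 1.815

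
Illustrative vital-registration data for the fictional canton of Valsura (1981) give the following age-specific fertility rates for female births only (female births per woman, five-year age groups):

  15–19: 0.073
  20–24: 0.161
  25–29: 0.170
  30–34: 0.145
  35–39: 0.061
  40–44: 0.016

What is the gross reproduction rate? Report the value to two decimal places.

3.13

Sum of female ASFRs = 0.073 + 0.161 + 0.170 + 0.145 + 0.061 + 0.016 = 0.626
GRR = 5 × 0.626 = 3.13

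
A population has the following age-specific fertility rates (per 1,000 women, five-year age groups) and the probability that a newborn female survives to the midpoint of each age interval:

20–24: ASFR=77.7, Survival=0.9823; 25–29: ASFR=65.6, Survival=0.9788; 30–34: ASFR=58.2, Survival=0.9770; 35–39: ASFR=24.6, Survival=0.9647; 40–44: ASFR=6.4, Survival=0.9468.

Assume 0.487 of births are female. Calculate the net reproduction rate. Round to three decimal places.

Proportion female at birth = 0.487.
Weighting each age-specific rate by interval width and survival:
  20–24: 5 × 77.7/1000 × 0.9823 = 0.38162
  25–29: 5 × 65.6/1000 × 0.9788 = 0.32105
  30–34: 5 × 58.2/1000 × 0.9770 = 0.28431
  35–39: 5 × 24.6/1000 × 0.9647 = 0.11866
  40–44: 5 × 6.4/1000 × 0.9468 = 0.03030
Sum = 1.13594
NRR = 0.487 × 1.13594 = 0.55320

0.553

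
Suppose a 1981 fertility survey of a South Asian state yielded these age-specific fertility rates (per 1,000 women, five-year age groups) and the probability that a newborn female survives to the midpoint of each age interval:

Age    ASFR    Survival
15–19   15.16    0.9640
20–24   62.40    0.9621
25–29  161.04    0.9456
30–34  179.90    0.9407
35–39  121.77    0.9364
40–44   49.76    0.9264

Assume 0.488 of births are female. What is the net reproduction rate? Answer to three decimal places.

1.357

Proportion female at birth = 0.488.
Survival-weighted fertility by age (5·fₓ·Sₓ):
  15–19: 5 × 15.16/1000 × 0.9640 = 0.07307
  20–24: 5 × 62.40/1000 × 0.9621 = 0.30018
  25–29: 5 × 161.04/1000 × 0.9456 = 0.76140
  30–34: 5 × 179.90/1000 × 0.9407 = 0.84616
  35–39: 5 × 121.77/1000 × 0.9364 = 0.57013
  40–44: 5 × 49.76/1000 × 0.9264 = 0.23049
Sum = 2.78143
NRR = 0.488 × 2.78143 = 1.35734
An NRR exceeding 1 indicates intrinsic growth under these rates.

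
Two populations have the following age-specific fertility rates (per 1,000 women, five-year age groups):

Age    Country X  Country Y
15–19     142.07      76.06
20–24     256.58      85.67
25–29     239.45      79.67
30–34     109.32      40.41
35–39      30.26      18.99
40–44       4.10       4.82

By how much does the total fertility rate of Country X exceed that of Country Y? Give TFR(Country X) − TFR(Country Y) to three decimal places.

2.381

Country X:
  Sum of ASFRs = 142.07 + 256.58 + 239.45 + 109.32 + 30.26 + 4.10 = 781.78
  TFR = 5 × 781.78 / 1000 = 3.9089
Country Y:
  Sum of ASFRs = 76.06 + 85.67 + 79.67 + 40.41 + 18.99 + 4.82 = 305.62
  TFR = 5 × 305.62 / 1000 = 1.5281
Difference = 3.9089 − 1.5281 = 2.3808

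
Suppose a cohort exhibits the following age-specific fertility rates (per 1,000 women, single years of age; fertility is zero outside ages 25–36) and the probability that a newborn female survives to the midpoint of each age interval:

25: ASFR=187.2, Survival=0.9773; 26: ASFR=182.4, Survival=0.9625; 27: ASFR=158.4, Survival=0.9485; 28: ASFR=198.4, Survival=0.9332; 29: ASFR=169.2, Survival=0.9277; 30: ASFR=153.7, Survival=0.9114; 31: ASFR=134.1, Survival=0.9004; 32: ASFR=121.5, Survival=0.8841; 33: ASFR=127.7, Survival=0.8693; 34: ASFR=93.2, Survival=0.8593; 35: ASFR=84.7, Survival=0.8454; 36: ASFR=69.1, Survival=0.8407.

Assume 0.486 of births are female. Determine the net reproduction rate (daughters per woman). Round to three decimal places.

Proportion female at birth = 0.486.
Survival-weighted fertility by age (1·fₓ·Sₓ):
  25: 1 × 187.2/1000 × 0.9773 = 0.18295
  26: 1 × 182.4/1000 × 0.9625 = 0.17556
  27: 1 × 158.4/1000 × 0.9485 = 0.15024
  28: 1 × 198.4/1000 × 0.9332 = 0.18515
  29: 1 × 169.2/1000 × 0.9277 = 0.15697
  30: 1 × 153.7/1000 × 0.9114 = 0.14008
  31: 1 × 134.1/1000 × 0.9004 = 0.12074
  32: 1 × 121.5/1000 × 0.8841 = 0.10742
  33: 1 × 127.7/1000 × 0.8693 = 0.11101
  34: 1 × 93.2/1000 × 0.8593 = 0.08009
  35: 1 × 84.7/1000 × 0.8454 = 0.07161
  36: 1 × 69.1/1000 × 0.8407 = 0.05809
Sum = 1.53991
NRR = 0.486 × 1.53991 = 0.74840

0.748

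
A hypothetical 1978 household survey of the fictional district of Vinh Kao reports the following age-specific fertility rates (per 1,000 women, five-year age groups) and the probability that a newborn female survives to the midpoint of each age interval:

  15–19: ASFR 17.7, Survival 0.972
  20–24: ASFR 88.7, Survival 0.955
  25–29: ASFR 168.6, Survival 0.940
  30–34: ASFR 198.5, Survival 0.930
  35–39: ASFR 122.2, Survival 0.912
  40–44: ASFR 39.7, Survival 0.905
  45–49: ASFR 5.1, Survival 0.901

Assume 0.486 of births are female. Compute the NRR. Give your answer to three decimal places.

Proportion female at birth = 0.486.
Each age group contributes 5 × ASFR × survival:
  15–19: 5 × 17.7/1000 × 0.972 = 0.08602
  20–24: 5 × 88.7/1000 × 0.955 = 0.42354
  25–29: 5 × 168.6/1000 × 0.940 = 0.79242
  30–34: 5 × 198.5/1000 × 0.930 = 0.92303
  35–39: 5 × 122.2/1000 × 0.912 = 0.55723
  40–44: 5 × 39.7/1000 × 0.905 = 0.17964
  45–49: 5 × 5.1/1000 × 0.901 = 0.02298
Sum = 2.98486
NRR = 0.486 × 2.98486 = 1.45064
An NRR exceeding 1 indicates intrinsic growth under these rates.

1.451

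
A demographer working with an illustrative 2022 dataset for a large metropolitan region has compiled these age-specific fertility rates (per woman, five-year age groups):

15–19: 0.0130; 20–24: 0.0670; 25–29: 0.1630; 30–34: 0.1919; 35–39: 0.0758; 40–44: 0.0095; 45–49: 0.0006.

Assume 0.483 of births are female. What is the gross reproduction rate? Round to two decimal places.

1.26

Proportion female at birth = 0.483.
Sum of ASFRs = 0.0130 + 0.0670 + 0.1630 + 0.1919 + 0.0758 + 0.0095 + 0.0006 = 0.5208
TFR = 5 × 0.5208 = 2.604
GRR = 0.483 × 2.604 = 1.25773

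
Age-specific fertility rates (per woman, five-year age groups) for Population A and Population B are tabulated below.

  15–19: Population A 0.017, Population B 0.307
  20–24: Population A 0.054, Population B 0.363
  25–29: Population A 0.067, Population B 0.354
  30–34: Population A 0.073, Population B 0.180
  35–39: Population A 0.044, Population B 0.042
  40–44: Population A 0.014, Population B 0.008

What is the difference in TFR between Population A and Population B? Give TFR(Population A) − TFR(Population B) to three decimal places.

-4.925

Population A:
  Sum of ASFRs = 0.017 + 0.054 + 0.067 + 0.073 + 0.044 + 0.014 = 0.269
  TFR = 5 × 0.269 = 1.345
Population B:
  Sum of ASFRs = 0.307 + 0.363 + 0.354 + 0.180 + 0.042 + 0.008 = 1.254
  TFR = 5 × 1.254 = 6.27
Difference = 1.345 − 6.27 = -4.925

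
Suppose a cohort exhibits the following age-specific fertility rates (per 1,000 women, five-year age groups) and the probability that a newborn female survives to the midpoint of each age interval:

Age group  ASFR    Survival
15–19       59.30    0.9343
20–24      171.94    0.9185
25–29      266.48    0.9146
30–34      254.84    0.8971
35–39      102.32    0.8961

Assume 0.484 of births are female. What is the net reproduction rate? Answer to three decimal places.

1.881

Proportion female at birth = 0.484.
Survival-weighted fertility by age (5·fₓ·Sₓ):
  15–19: 5 × 59.30/1000 × 0.9343 = 0.27702
  20–24: 5 × 171.94/1000 × 0.9185 = 0.78963
  25–29: 5 × 266.48/1000 × 0.9146 = 1.21861
  30–34: 5 × 254.84/1000 × 0.8971 = 1.14308
  35–39: 5 × 102.32/1000 × 0.8961 = 0.45844
Sum = 3.88678
NRR = 0.484 × 3.88678 = 1.88120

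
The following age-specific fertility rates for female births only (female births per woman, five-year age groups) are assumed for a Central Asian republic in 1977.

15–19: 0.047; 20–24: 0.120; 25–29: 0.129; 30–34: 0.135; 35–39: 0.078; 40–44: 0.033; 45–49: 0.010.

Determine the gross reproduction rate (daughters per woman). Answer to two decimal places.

Sum of female ASFRs = 0.047 + 0.120 + 0.129 + 0.135 + 0.078 + 0.033 + 0.010 = 0.552
GRR = 5 × 0.552 = 2.76

2.76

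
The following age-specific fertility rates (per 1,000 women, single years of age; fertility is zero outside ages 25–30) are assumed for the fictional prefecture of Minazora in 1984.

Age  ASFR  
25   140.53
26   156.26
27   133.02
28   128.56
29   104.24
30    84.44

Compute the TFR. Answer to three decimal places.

Sum of ASFRs = 140.53 + 156.26 + 133.02 + 128.56 + 104.24 + 84.44 = 747.05
TFR = 747.05 / 1000 = 0.74705

0.747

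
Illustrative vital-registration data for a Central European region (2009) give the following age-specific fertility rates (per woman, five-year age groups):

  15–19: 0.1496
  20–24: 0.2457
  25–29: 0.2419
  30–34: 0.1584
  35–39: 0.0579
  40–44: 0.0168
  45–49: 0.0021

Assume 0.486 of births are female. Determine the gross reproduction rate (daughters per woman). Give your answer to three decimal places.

Proportion female at birth = 0.486.
Sum of ASFRs = 0.1496 + 0.2457 + 0.2419 + 0.1584 + 0.0579 + 0.0168 + 0.0021 = 0.8724
TFR = 5 × 0.8724 = 4.362
GRR = 0.486 × 4.362 = 2.11993

2.120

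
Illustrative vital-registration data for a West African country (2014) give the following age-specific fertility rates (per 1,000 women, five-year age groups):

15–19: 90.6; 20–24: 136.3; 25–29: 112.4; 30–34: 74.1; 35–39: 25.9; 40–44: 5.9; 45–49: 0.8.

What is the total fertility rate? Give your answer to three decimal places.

2.230

Sum of ASFRs = 90.6 + 136.3 + 112.4 + 74.1 + 25.9 + 5.9 + 0.8 = 446.0
TFR = 5 × 446.0 / 1000 = 2.23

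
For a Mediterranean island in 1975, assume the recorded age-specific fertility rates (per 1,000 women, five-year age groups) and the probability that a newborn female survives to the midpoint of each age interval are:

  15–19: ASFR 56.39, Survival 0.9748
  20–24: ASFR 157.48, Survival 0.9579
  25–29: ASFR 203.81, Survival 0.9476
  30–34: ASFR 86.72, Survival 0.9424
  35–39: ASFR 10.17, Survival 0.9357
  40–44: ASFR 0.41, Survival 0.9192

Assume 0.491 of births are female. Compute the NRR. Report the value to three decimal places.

1.204

Proportion female at birth = 0.491.
Survival-weighted fertility by age (5·fₓ·Sₓ):
  15–19: 5 × 56.39/1000 × 0.9748 = 0.27484
  20–24: 5 × 157.48/1000 × 0.9579 = 0.75425
  25–29: 5 × 203.81/1000 × 0.9476 = 0.96565
  30–34: 5 × 86.72/1000 × 0.9424 = 0.40862
  35–39: 5 × 10.17/1000 × 0.9357 = 0.04758
  40–44: 5 × 0.41/1000 × 0.9192 = 0.00188
Sum = 2.45282
NRR = 0.491 × 2.45282 = 1.20433
NRR > 1, so each generation more than replaces itself.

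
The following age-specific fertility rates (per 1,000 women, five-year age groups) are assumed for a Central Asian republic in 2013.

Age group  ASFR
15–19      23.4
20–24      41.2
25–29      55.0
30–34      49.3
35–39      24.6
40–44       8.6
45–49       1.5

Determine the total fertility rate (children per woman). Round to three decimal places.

1.018

Sum of ASFRs = 23.4 + 41.2 + 55.0 + 49.3 + 24.6 + 8.6 + 1.5 = 203.6
TFR = 5 × 203.6 / 1000 = 1.018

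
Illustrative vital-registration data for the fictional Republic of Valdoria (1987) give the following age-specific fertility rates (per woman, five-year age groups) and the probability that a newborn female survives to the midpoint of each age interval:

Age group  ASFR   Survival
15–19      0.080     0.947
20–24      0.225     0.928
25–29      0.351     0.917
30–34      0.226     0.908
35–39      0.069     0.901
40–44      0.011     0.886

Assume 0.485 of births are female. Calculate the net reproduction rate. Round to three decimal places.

2.143

Proportion female at birth = 0.485.
Weighting each age-specific rate by interval width and survival:
  15–19: 5 × 0.080 × 0.947 = 0.37880
  20–24: 5 × 0.225 × 0.928 = 1.04400
  25–29: 5 × 0.351 × 0.917 = 1.60934
  30–34: 5 × 0.226 × 0.908 = 1.02604
  35–39: 5 × 0.069 × 0.901 = 0.31085
  40–44: 5 × 0.011 × 0.886 = 0.04873
Sum = 4.41776
NRR = 0.485 × 4.41776 = 2.14261
With NRR above 1 the population is above replacement fertility.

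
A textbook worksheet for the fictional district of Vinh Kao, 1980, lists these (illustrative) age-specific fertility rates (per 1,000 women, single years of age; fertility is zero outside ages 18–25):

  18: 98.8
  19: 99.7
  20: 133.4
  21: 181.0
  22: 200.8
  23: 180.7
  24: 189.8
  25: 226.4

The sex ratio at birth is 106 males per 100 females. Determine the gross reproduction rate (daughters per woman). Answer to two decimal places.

0.64

Proportion female at birth = 100 / (100 + 106) = 0.48544.
Sum of ASFRs = 98.8 + 99.7 + 133.4 + 181.0 + 200.8 + 180.7 + 189.8 + 226.4 = 1310.6
TFR = 1310.6 / 1000 = 1.3106
GRR = 0.48544 × 1.3106 = 0.63622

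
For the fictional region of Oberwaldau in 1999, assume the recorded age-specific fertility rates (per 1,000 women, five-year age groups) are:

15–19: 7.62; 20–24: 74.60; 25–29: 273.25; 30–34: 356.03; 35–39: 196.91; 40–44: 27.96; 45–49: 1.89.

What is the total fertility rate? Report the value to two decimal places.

Sum of ASFRs = 7.62 + 74.60 + 273.25 + 356.03 + 196.91 + 27.96 + 1.89 = 938.26
TFR = 5 × 938.26 / 1000 = 4.6913

4.69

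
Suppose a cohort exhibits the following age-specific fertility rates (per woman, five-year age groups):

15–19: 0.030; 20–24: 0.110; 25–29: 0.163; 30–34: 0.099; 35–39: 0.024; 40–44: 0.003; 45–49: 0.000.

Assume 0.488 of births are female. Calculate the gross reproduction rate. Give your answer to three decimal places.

1.047

Proportion female at birth = 0.488.
Sum of ASFRs = 0.030 + 0.110 + 0.163 + 0.099 + 0.024 + 0.003 + 0.000 = 0.429
TFR = 5 × 0.429 = 2.145
GRR = 0.488 × 2.145 = 1.04676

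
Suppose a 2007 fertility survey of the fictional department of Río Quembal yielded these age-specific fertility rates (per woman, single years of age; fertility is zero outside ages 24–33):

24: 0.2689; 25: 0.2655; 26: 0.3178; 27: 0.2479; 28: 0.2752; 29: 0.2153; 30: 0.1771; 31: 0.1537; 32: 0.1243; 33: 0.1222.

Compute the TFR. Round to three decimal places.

Sum of ASFRs = 0.2689 + 0.2655 + 0.3178 + 0.2479 + 0.2752 + 0.2153 + 0.1771 + 0.1537 + 0.1243 + 0.1222 = 2.1679
TFR = 2.1679

2.168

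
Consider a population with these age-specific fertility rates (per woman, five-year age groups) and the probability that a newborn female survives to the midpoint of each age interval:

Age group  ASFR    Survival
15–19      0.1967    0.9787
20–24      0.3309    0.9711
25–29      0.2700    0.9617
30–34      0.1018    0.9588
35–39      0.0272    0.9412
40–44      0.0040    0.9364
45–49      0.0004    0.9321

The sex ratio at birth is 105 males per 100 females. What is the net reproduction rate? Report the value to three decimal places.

2.197

Proportion female at birth = 100 / (100 + 105) = 0.48780.
Survival-weighted fertility by age (5·fₓ·Sₓ):
  15–19: 5 × 0.1967 × 0.9787 = 0.96255
  20–24: 5 × 0.3309 × 0.9711 = 1.60668
  25–29: 5 × 0.2700 × 0.9617 = 1.29830
  30–34: 5 × 0.1018 × 0.9588 = 0.48803
  35–39: 5 × 0.0272 × 0.9412 = 0.12800
  40–44: 5 × 0.0040 × 0.9364 = 0.01873
  45–49: 5 × 0.0004 × 0.9321 = 0.00186
Sum = 4.50415
NRR = 0.48780 × 4.50415 = 2.19712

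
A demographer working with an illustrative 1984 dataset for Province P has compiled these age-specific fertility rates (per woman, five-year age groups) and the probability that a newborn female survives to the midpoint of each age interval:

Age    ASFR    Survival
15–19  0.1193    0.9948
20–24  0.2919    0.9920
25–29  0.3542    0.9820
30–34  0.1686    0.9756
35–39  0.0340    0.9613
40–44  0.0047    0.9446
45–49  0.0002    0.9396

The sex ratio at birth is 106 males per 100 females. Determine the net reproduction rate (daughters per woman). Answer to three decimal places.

2.325

Proportion female at birth = 100 / (100 + 106) = 0.48544.
Survival-weighted fertility by age (5·fₓ·Sₓ):
  15–19: 5 × 0.1193 × 0.9948 = 0.59340
  20–24: 5 × 0.2919 × 0.9920 = 1.44782
  25–29: 5 × 0.3542 × 0.9820 = 1.73912
  30–34: 5 × 0.1686 × 0.9756 = 0.82243
  35–39: 5 × 0.0340 × 0.9613 = 0.16342
  40–44: 5 × 0.0047 × 0.9446 = 0.02220
  45–49: 5 × 0.0002 × 0.9396 = 0.00094
Sum = 4.78933
NRR = 0.48544 × 4.78933 = 2.32493
With NRR above 1 the population is above replacement fertility.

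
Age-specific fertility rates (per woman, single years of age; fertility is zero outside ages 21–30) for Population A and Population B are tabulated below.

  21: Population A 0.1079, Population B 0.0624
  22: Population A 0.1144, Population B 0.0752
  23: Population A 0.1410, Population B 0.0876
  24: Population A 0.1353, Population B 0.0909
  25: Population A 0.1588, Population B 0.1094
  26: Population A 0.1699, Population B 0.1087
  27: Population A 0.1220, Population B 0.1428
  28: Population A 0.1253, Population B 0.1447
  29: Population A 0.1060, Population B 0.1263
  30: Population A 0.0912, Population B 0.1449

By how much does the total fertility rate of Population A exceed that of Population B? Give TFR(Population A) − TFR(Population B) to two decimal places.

Population A:
  Sum of ASFRs = 0.1079 + 0.1144 + 0.1410 + 0.1353 + 0.1588 + 0.1699 + 0.1220 + 0.1253 + 0.1060 + 0.0912 = 1.2718
  TFR = 1.2718
Population B:
  Sum of ASFRs = 0.0624 + 0.0752 + 0.0876 + 0.0909 + 0.1094 + 0.1087 + 0.1428 + 0.1447 + 0.1263 + 0.1449 = 1.0929
  TFR = 1.0929
Difference = 1.2718 − 1.0929 = 0.1789

0.18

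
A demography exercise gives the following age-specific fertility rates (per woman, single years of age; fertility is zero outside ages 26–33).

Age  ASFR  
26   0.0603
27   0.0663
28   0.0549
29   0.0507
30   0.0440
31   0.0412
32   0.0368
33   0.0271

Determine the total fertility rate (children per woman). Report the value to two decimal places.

Sum of ASFRs = 0.0603 + 0.0663 + 0.0549 + 0.0507 + 0.0440 + 0.0412 + 0.0368 + 0.0271 = 0.3813
TFR = 0.3813

0.38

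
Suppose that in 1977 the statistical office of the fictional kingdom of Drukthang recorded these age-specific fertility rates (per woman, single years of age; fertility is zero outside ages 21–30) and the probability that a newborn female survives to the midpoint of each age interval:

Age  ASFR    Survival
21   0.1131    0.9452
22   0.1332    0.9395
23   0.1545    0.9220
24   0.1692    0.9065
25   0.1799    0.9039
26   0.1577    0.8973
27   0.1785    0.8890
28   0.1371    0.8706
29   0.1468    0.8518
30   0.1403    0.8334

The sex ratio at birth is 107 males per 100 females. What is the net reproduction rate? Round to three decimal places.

0.653

Proportion female at birth = 100 / (100 + 107) = 0.48309.
Survival-weighted fertility by age (1·fₓ·Sₓ):
  21: 1 × 0.1131 × 0.9452 = 0.10690
  22: 1 × 0.1332 × 0.9395 = 0.12514
  23: 1 × 0.1545 × 0.9220 = 0.14245
  24: 1 × 0.1692 × 0.9065 = 0.15338
  25: 1 × 0.1799 × 0.9039 = 0.16261
  26: 1 × 0.1577 × 0.8973 = 0.14150
  27: 1 × 0.1785 × 0.8890 = 0.15869
  28: 1 × 0.1371 × 0.8706 = 0.11936
  29: 1 × 0.1468 × 0.8518 = 0.12504
  30: 1 × 0.1403 × 0.8334 = 0.11693
Sum = 1.35200
NRR = 0.48309 × 1.35200 = 0.65314
An NRR under 1 implies long-run decline under these rates.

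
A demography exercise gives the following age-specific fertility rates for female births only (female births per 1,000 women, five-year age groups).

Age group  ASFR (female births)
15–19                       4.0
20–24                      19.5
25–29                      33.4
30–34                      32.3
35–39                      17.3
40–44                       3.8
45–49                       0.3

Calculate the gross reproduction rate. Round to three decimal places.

0.553

Sum of female ASFRs = 4.0 + 19.5 + 33.4 + 32.3 + 17.3 + 3.8 + 0.3 = 110.6
GRR = 5 × 110.6 / 1000 = 0.553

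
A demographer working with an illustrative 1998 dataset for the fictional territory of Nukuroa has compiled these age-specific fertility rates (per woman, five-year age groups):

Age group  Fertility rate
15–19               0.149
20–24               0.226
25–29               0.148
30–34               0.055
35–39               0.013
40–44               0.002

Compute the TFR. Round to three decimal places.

Sum of ASFRs = 0.149 + 0.226 + 0.148 + 0.055 + 0.013 + 0.002 = 0.593
TFR = 5 × 0.593 = 2.965

2.965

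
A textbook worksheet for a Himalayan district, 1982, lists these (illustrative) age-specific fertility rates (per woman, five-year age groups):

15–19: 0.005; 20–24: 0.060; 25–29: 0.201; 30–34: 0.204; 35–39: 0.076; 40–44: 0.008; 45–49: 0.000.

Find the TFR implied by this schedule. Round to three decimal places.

Sum of ASFRs = 0.005 + 0.060 + 0.201 + 0.204 + 0.076 + 0.008 + 0.000 = 0.554
TFR = 5 × 0.554 = 2.77

2.770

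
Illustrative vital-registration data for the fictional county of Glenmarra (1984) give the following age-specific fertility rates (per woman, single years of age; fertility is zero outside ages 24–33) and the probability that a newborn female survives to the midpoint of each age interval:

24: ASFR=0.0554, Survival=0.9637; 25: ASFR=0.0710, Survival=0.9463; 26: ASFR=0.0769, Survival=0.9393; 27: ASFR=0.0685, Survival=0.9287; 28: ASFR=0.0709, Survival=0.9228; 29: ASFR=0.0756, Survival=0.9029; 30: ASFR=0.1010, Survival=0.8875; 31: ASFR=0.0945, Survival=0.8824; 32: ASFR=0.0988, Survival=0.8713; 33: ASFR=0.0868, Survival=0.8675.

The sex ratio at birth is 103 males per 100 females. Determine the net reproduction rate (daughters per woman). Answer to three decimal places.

0.357

Proportion female at birth = 100 / (100 + 103) = 0.49261.
Each age group contributes 1 × ASFR × survival:
  24: 1 × 0.0554 × 0.9637 = 0.05339
  25: 1 × 0.0710 × 0.9463 = 0.06719
  26: 1 × 0.0769 × 0.9393 = 0.07223
  27: 1 × 0.0685 × 0.9287 = 0.06362
  28: 1 × 0.0709 × 0.9228 = 0.06543
  29: 1 × 0.0756 × 0.9029 = 0.06826
  30: 1 × 0.1010 × 0.8875 = 0.08964
  31: 1 × 0.0945 × 0.8824 = 0.08339
  32: 1 × 0.0988 × 0.8713 = 0.08608
  33: 1 × 0.0868 × 0.8675 = 0.07530
Sum = 0.72453
NRR = 0.49261 × 0.72453 = 0.35691
With NRR below 1 the population is below replacement fertility.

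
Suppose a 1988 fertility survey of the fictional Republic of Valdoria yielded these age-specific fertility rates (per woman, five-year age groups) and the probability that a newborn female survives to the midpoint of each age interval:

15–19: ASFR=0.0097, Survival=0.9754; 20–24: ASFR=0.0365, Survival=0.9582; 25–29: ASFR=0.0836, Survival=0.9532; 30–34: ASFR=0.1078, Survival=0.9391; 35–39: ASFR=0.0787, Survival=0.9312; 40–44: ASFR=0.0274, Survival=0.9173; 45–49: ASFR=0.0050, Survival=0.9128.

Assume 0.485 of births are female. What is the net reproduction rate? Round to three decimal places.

Proportion female at birth = 0.485.
Weighting each age-specific rate by interval width and survival:
  15–19: 5 × 0.0097 × 0.9754 = 0.04731
  20–24: 5 × 0.0365 × 0.9582 = 0.17487
  25–29: 5 × 0.0836 × 0.9532 = 0.39844
  30–34: 5 × 0.1078 × 0.9391 = 0.50617
  35–39: 5 × 0.0787 × 0.9312 = 0.36643
  40–44: 5 × 0.0274 × 0.9173 = 0.12567
  45–49: 5 × 0.0050 × 0.9128 = 0.02282
Sum = 1.64171
NRR = 0.485 × 1.64171 = 0.79623
An NRR under 1 implies long-run decline under these rates.

0.796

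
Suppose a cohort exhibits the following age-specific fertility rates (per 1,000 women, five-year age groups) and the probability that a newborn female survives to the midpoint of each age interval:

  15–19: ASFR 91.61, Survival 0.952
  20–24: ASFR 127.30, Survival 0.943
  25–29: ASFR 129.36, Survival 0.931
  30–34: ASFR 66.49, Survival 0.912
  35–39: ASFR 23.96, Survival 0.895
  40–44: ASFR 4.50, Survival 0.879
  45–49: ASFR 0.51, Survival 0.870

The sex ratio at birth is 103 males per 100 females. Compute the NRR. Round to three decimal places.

Proportion female at birth = 100 / (100 + 103) = 0.49261.
Survival-weighted fertility by age (5·fₓ·Sₓ):
  15–19: 5 × 91.61/1000 × 0.952 = 0.43606
  20–24: 5 × 127.30/1000 × 0.943 = 0.60022
  25–29: 5 × 129.36/1000 × 0.931 = 0.60217
  30–34: 5 × 66.49/1000 × 0.912 = 0.30319
  35–39: 5 × 23.96/1000 × 0.895 = 0.10722
  40–44: 5 × 4.50/1000 × 0.879 = 0.01978
  45–49: 5 × 0.51/1000 × 0.870 = 0.00222
Sum = 2.07086
NRR = 0.49261 × 2.07086 = 1.02013

1.020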